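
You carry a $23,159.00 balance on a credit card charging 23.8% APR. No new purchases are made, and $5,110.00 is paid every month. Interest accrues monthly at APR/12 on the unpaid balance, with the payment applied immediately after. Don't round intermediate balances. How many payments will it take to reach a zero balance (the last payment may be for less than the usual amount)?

Monthly rate r = 23.8%/12 = 1.98333% = 0.0198333.
Recurrence: B ← B·(1+r) − $5,110.00.
Month 1: interest $459.32; balance after payment $18,508.32.
Month 2: interest $367.08; balance after payment $13,765.40.
Month 3: interest $273.01; balance after payment $8,928.42.
Month 4: interest $177.08; balance after payment $3,995.50.
Month 5: interest $79.24; balance after payment $0.00.

5 months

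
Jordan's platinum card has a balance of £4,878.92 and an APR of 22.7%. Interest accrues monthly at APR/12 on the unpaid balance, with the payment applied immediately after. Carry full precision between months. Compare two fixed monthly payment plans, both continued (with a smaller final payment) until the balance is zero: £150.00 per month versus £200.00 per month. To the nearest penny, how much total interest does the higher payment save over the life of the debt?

£1,040.97

Monthly rate r = 22.7%/12 = 1.89167% = 0.0189167.
At £150.00/mo: n = ⌈−ln(1 − rB₀/P)/ln(1+r)⌉ = 51 payments (last £146.17); total interest = total paid − £4,878.92 = £2,767.25.
At £200.00/mo: 34 payments (last £5.20); total interest £1,726.28.
Interest saved = £2,767.25 − £1,726.28 = £1,040.97.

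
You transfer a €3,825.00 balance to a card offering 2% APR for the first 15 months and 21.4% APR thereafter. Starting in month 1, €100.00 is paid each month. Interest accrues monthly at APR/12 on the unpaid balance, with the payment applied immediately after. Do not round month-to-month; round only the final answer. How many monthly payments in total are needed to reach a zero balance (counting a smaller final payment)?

47 payments

Promo months 1–15 at r₀ = 2%/12 = 0.00166667; months 16+ at r₁ = 21.4%/12 = 0.0178333.
After month 15: iterate B ← B·(1+r₀) − €100.00 for 15 months → €2,404.12.
Then at r₁ with €100.00/mo: n₂ = −ln(1 − r₁·B/P)/ln(1+r₁) ≈ 31.68 → 32 more payments.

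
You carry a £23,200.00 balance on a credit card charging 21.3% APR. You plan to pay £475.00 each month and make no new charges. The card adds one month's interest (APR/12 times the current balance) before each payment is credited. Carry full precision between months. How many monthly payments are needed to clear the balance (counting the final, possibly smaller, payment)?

115 months

Monthly rate r = 21.3%/12 = 1.775% = 0.01775.
Recurrence: B ← B·(1+r) − £475.00.
Month 1: interest £411.80; balance after payment £23,136.80.
Month 2: interest £410.68; balance after payment £23,072.48.
Closed form: n = −ln(1 − rB₀/P)/ln(1+r) = −ln(0.13305)/ln(1.01775) ≈ 114.640, so the balance reaches zero during payment 115.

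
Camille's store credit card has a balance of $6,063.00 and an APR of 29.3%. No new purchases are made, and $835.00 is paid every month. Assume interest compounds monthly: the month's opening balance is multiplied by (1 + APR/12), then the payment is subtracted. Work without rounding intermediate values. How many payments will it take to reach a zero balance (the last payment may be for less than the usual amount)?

Monthly rate r = 29.3%/12 = 2.44167% = 0.0244167.
Recurrence: B ← B·(1+r) − $835.00.
Month 1: interest $148.04; balance after payment $5,376.04.
Month 2: interest $131.26; balance after payment $4,672.30.
Closed form: n = −ln(1 − rB₀/P)/ln(1+r) = −ln(0.82271)/ln(1.02442) ≈ 8.090, so the balance reaches zero during payment 9.

9 payments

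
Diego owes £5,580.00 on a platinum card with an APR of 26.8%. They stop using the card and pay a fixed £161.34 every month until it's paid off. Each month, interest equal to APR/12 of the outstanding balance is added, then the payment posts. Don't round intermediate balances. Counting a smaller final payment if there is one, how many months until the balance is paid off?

68 payments

Monthly rate r = 26.8%/12 = 2.23333% = 0.0223333.
Recurrence: B ← B·(1+r) − £161.34.
Month 1: interest £124.62; balance after payment £5,543.28.
Month 2: interest £123.80; balance after payment £5,505.74.
Closed form: n = −ln(1 − rB₀/P)/ln(1+r) = −ln(0.22759)/ln(1.02233) ≈ 67.015, so the balance reaches zero during payment 68.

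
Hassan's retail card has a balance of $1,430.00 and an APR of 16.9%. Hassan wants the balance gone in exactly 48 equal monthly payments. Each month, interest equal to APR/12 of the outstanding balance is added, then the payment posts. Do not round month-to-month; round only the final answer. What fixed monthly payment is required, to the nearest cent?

$41.19

Monthly rate r = 16.9%/12 = 1.40833% = 0.0140833.
Level-payment amortization: P = B₀·r / (1 − (1+r)^(−n)) = 1430.00·0.0140833 / (1 − 1.01408^(−48)).
Denominator 1 − (1+r)^(−48) = 0.488948065.
P = 20.1392 / 0.488948065 ≈ 41.19.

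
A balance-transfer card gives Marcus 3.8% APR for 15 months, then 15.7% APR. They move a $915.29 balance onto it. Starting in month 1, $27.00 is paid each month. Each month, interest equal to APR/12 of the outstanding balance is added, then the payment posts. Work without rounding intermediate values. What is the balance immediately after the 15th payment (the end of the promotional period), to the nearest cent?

$545.64

Promo months 1–15 at r₀ = 3.8%/12 = 0.00316667; months 16+ at r₁ = 15.7%/12 = 0.0130833.
After month 15: iterate B ← B·(1+r₀) − $27.00 for 15 months → $545.64.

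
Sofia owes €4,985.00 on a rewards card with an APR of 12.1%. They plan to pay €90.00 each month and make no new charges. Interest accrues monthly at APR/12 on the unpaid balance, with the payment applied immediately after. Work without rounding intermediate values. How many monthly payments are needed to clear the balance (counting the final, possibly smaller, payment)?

82 months

Monthly rate r = 12.1%/12 = 1.00833% = 0.0100833.
Recurrence: B ← B·(1+r) − €90.00.
Month 1: interest €50.27; balance after payment €4,945.27.
Month 2: interest €49.86; balance after payment €4,905.13.
Closed form: n = −ln(1 − rB₀/P)/ln(1+r) = −ln(0.4415)/ln(1.01008) ≈ 81.491, so the balance reaches zero during payment 82.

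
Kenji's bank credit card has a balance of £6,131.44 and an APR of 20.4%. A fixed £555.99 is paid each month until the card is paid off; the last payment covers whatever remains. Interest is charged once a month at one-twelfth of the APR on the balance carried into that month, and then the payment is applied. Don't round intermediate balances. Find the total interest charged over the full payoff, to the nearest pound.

£717

Monthly rate r = 20.4%/12 = 1.7% = 0.017.
Payoff takes n = ⌈−ln(1 − rB₀/P)/ln(1+r)⌉ = ⌈12.316⌉ = 13 payments; the last is £176.60.
Total paid = 12·£555.99 + £176.60 = £6,848.48.
Total interest = total paid − principal = £6,848.48 − £6,131.44 = £717.04.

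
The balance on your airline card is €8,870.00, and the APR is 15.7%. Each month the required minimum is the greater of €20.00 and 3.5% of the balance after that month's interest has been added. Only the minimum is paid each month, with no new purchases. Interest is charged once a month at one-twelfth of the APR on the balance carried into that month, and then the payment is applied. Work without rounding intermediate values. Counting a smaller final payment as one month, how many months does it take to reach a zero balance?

158 months

Monthly rate r = 15.7%/12 = 1.30833% = 0.0130833.
While 3.5% of the post-interest balance exceeds €20.00, each month B ← (B·(1+r))·(1 − 0.035), i.e. B shrinks by the factor (1+r)·0.965 = 0.97763.
This holds for months 1–122. Entering month 123 the balance is €561.00; 3.5% of the post-interest balance is now below €20.00, so the flat €20.00 minimum applies from here.
From month 123 a fixed €20.00 at rate r clears €561.00 in 36 more payments. Total: 122 + 36 = 158 months.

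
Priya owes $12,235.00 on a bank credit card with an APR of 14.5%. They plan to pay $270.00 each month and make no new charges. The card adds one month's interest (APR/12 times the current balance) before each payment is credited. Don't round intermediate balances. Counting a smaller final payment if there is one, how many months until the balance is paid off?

Monthly rate r = 14.5%/12 = 1.20833% = 0.0120833.
Recurrence: B ← B·(1+r) − $270.00.
Month 1: interest $147.84; balance after payment $12,112.84.
Month 2: interest $146.36; balance after payment $11,989.20.
Closed form: n = −ln(1 − rB₀/P)/ln(1+r) = −ln(0.45245)/ln(1.01208) ≈ 66.031, so the balance reaches zero during payment 67.

67 months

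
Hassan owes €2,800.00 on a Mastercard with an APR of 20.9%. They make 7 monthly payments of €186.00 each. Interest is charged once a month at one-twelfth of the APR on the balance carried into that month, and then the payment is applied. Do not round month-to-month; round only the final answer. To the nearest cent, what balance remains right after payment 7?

€1,787.69

Monthly rate r = 20.9%/12 = 1.74167% = 0.0174167.
Each month: B ← B·(1+r) − €186.00.
Month 1: interest €48.77; balance after payment €2,662.77.
Month 2: interest €46.38; balance after payment €2,523.14.
Month 3: interest €43.94; balance after payment €2,381.09.
Month 4: interest €41.47; balance after payment €2,236.56.
Month 5: interest €38.95; balance after payment €2,089.51.
Month 6: interest €36.39; balance after payment €1,939.90.
Month 7: interest €33.79; balance after payment €1,787.69.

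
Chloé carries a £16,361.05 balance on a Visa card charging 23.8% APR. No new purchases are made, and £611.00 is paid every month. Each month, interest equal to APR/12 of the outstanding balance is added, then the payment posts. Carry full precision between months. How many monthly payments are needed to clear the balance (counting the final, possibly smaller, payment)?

39 payments

Monthly rate r = 23.8%/12 = 1.98333% = 0.0198333.
Recurrence: B ← B·(1+r) − £611.00.
Month 1: interest £324.49; balance after payment £16,074.54.
Month 2: interest £318.81; balance after payment £15,782.36.
Closed form: n = −ln(1 − rB₀/P)/ln(1+r) = −ln(0.46891)/ln(1.01983) ≈ 38.563, so the balance reaches zero during payment 39.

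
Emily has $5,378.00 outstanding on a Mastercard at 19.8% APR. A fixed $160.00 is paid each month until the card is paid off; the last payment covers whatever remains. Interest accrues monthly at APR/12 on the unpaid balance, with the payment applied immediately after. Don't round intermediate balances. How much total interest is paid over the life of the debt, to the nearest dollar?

Monthly rate r = 19.8%/12 = 1.65% = 0.0165.
Payoff takes n = ⌈−ln(1 − rB₀/P)/ln(1+r)⌉ = ⌈49.421⌉ = 50 payments; the last is $67.72.
Total paid = 49·$160.00 + $67.72 = $7,907.72.
Total interest = total paid − principal = $7,907.72 − $5,378.00 = $2,529.72.

$2,530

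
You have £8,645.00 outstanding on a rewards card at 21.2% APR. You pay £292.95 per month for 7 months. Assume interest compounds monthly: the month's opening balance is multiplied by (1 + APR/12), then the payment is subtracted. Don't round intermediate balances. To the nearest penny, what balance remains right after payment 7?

Monthly rate r = 21.2%/12 = 1.76667% = 0.0176667.
Each month: B ← B·(1+r) − £292.95.
Month 1: interest £152.73; balance after payment £8,504.78.
Month 2: interest £150.25; balance after payment £8,362.08.
Month 3: interest £147.73; balance after payment £8,216.86.
Month 4: interest £145.16; balance after payment £8,069.07.
Month 5: interest £142.55; balance after payment £7,918.68.
Month 6: interest £139.90; balance after payment £7,765.62.
Month 7: interest £137.19; balance after payment £7,609.87.

£7,609.87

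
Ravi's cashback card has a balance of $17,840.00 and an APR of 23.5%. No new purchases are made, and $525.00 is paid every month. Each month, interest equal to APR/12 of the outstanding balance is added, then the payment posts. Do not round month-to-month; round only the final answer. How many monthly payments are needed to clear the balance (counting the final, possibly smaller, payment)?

Monthly rate r = 23.5%/12 = 1.95833% = 0.0195833.
Recurrence: B ← B·(1+r) − $525.00.
Month 1: interest $349.37; balance after payment $17,664.37.
Month 2: interest $345.93; balance after payment $17,485.29.
Closed form: n = −ln(1 − rB₀/P)/ln(1+r) = −ln(0.33454)/ln(1.01958) ≈ 56.461, so the balance reaches zero during payment 57.

57 payments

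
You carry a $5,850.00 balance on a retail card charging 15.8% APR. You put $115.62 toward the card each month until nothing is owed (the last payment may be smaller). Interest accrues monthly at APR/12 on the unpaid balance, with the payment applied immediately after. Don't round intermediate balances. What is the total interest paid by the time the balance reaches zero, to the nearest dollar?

$3,848

Monthly rate r = 15.8%/12 = 1.31667% = 0.0131667.
Payoff takes n = ⌈−ln(1 − rB₀/P)/ln(1+r)⌉ = ⌈83.878⌉ = 84 payments; the last is $101.59.
Total paid = 83·$115.62 + $101.59 = $9,698.05.
Total interest = total paid − principal = $9,698.05 − $5,850.00 = $3,848.05.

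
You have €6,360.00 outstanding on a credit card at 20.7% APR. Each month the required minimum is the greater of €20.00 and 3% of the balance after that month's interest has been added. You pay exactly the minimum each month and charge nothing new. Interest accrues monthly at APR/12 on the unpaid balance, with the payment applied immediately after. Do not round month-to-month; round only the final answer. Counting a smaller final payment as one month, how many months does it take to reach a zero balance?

219 months

Monthly rate r = 20.7%/12 = 1.725% = 0.01725.
While 3% of the post-interest balance exceeds €20.00, each month B ← (B·(1+r))·(1 − 0.03), i.e. B shrinks by the factor (1+r)·0.97 = 0.98673.
This holds for months 1–171. Entering month 172 the balance is €647.98; 3% of the post-interest balance is now below €20.00, so the flat €20.00 minimum applies from here.
From month 172 a fixed €20.00 at rate r clears €647.98 in 48 more payments. Total: 171 + 48 = 219 months.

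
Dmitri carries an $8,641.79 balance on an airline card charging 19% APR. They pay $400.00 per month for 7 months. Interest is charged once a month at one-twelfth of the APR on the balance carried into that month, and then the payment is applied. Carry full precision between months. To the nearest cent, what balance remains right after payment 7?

Monthly rate r = 19%/12 = 1.58333% = 0.0158333.
Each month: B ← B·(1+r) − $400.00.
Month 1: interest $136.83; balance after payment $8,378.62.
Month 2: interest $132.66; balance after payment $8,111.28.
Month 3: interest $128.43; balance after payment $7,839.71.
Month 4: interest $124.13; balance after payment $7,563.84.
Month 5: interest $119.76; balance after payment $7,283.60.
Month 6: interest $115.32; balance after payment $6,998.92.
Month 7: interest $110.82; balance after payment $6,709.74.

$6,709.74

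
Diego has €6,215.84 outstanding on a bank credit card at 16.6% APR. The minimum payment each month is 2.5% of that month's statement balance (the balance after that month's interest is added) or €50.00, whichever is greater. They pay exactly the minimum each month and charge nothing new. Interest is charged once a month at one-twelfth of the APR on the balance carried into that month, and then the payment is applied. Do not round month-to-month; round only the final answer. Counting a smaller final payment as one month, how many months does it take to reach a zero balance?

Monthly rate r = 16.6%/12 = 1.38333% = 0.0138333.
While 2.5% of the post-interest balance exceeds €50.00, each month B ← (B·(1+r))·(1 − 0.025), i.e. B shrinks by the factor (1+r)·0.975 = 0.98849.
This holds for months 1–100. Entering month 101 the balance is €1,952.62; 2.5% of the post-interest balance is now below €50.00, so the flat €50.00 minimum applies from here.
From month 101 a fixed €50.00 at rate r clears €1,952.62 in 57 more payments. Total: 100 + 57 = 157 months.

157 months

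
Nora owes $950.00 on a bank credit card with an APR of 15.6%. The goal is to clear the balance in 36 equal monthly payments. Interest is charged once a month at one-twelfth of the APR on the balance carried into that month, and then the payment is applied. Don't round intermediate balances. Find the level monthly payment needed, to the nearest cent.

$33.21

Monthly rate r = 15.6%/12 = 1.3% = 0.013.
Level-payment amortization: P = B₀·r / (1 − (1+r)^(−n)) = 950.00·0.013 / (1 − 1.013^(−36)).
Denominator 1 − (1+r)^(−36) = 0.371854913.
P = 12.35 / 0.371854913 ≈ 33.21.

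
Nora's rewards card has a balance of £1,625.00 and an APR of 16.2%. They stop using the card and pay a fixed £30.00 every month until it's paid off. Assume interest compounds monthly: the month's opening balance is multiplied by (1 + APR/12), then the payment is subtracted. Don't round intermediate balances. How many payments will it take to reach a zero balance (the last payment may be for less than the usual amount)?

Monthly rate r = 16.2%/12 = 1.35% = 0.0135.
Recurrence: B ← B·(1+r) − £30.00.
Month 1: interest £21.94; balance after payment £1,616.94.
Month 2: interest £21.83; balance after payment £1,608.77.
Closed form: n = −ln(1 − rB₀/P)/ln(1+r) = −ln(0.26875)/ln(1.0135) ≈ 97.987, so the balance reaches zero during payment 98.

98 months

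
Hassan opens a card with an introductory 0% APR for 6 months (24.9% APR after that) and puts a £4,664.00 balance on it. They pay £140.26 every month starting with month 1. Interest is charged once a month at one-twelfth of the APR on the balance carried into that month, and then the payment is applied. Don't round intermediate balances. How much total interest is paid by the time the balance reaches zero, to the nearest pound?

Promo months 1–6 at r₀ = 0%/12 = 0; months 7+ at r₁ = 24.9%/12 = 0.02075.
After month 6 (no interest yet): B = £4,664.00 − 6·£140.26 = £3,822.44.
Then at r₁ with £140.26/mo: n₂ = −ln(1 − r₁·B/P)/ln(1+r₁) ≈ 40.59 → 41 more payments.
Total paid = 46·£140.26 + £82.51 = £6,534.47; interest = £6,534.47 − £4,664.00 = £1,870.47.

£1,870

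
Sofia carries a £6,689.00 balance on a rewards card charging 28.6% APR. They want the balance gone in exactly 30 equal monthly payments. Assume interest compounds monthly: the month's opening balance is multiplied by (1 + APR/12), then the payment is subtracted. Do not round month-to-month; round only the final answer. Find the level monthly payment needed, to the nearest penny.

Monthly rate r = 28.6%/12 = 2.38333% = 0.0238333.
Level-payment amortization: P = B₀·r / (1 − (1+r)^(−n)) = 6689.00·0.0238333 / (1 − 1.02383^(−30)).
Denominator 1 − (1+r)^(−30) = 0.506687577.
P = 159.421 / 0.506687577 ≈ 314.63.

£314.63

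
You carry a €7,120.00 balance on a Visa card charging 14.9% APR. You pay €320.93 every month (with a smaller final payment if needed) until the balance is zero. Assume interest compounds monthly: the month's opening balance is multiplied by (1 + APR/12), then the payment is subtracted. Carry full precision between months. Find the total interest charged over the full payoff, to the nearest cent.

€1,260.45

Monthly rate r = 14.9%/12 = 1.24167% = 0.0124167.
Payoff takes n = ⌈−ln(1 − rB₀/P)/ln(1+r)⌉ = ⌈26.112⌉ = 27 payments; the last is €36.27.
Total paid = 26·€320.93 + €36.27 = €8,380.45.
Total interest = total paid − principal = €8,380.45 − €7,120.00 = €1,260.45.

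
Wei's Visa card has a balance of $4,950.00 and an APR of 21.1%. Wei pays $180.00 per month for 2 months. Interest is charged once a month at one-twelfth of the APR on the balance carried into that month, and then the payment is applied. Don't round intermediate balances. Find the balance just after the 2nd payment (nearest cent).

Monthly rate r = 21.1%/12 = 1.75833% = 0.0175833.
Each month: B ← B·(1+r) − $180.00.
Month 1: interest $87.04; balance after payment $4,857.04.
Month 2: interest $85.40; balance after payment $4,762.44.

$4,762.44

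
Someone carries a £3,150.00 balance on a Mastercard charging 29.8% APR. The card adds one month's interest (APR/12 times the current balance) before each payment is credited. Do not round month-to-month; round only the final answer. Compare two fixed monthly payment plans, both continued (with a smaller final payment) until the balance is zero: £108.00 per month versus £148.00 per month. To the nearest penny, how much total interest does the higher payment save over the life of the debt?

£1,135.97

Monthly rate r = 29.8%/12 = 2.48333% = 0.0248333.
At £108.00/mo: n = ⌈−ln(1 − rB₀/P)/ln(1+r)⌉ = 53 payments (last £57.14); total interest = total paid − £3,150.00 = £2,523.14.
At £148.00/mo: 31 payments (last £97.17); total interest £1,387.17.
Interest saved = £2,523.14 − £1,387.17 = £1,135.97.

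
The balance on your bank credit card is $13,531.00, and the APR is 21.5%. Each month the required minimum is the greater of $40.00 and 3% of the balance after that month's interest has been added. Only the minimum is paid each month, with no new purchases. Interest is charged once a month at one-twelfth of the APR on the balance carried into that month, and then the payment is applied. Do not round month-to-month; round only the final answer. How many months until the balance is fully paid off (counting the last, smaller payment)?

Monthly rate r = 21.5%/12 = 1.79167% = 0.0179167.
While 3% of the post-interest balance exceeds $40.00, each month B ← (B·(1+r))·(1 − 0.03), i.e. B shrinks by the factor (1+r)·0.97 = 0.98738.
This holds for months 1–184. Entering month 185 the balance is $1,307.31; 3% of the post-interest balance is now below $40.00, so the flat $40.00 minimum applies from here.
From month 185 a fixed $40.00 at rate r clears $1,307.31 in 50 more payments. Total: 184 + 50 = 234 months.

234 months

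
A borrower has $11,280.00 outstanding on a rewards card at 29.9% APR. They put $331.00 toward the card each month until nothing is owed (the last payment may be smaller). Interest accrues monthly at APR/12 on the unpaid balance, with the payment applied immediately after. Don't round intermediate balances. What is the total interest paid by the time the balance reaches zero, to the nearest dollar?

$14,157

Monthly rate r = 29.9%/12 = 2.49167% = 0.0249167.
Payoff takes n = ⌈−ln(1 − rB₀/P)/ln(1+r)⌉ = ⌈76.847⌉ = 77 payments; the last is $280.76.
Total paid = 76·$331.00 + $280.76 = $25,436.76.
Total interest = total paid − principal = $25,436.76 − $11,280.00 = $14,156.76.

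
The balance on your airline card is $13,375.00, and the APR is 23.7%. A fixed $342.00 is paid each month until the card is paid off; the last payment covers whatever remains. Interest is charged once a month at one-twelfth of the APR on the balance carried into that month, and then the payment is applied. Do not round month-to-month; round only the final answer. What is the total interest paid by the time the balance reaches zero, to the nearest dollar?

Monthly rate r = 23.7%/12 = 1.975% = 0.01975.
Payoff takes n = ⌈−ln(1 − rB₀/P)/ln(1+r)⌉ = ⌈75.680⌉ = 76 payments; the last is $233.21.
Total paid = 75·$342.00 + $233.21 = $25,883.21.
Total interest = total paid − principal = $25,883.21 − $13,375.00 = $12,508.21.

$12,508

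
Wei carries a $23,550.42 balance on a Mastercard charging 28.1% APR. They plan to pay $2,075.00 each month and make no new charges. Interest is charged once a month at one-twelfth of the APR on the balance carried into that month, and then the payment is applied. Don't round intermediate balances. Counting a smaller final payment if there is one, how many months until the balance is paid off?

14 months

Monthly rate r = 28.1%/12 = 2.34167% = 0.0234167.
Recurrence: B ← B·(1+r) − $2,075.00.
Month 1: interest $551.47; balance after payment $22,026.89.
Month 2: interest $515.80; balance after payment $20,467.69.
Closed form: n = −ln(1 − rB₀/P)/ln(1+r) = −ln(0.73423)/ln(1.02342) ≈ 13.347, so the balance reaches zero during payment 14.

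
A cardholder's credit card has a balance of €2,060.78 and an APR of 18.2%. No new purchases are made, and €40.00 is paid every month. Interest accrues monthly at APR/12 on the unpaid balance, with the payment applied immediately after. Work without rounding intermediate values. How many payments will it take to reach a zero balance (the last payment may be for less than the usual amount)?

Monthly rate r = 18.2%/12 = 1.51667% = 0.0151667.
Recurrence: B ← B·(1+r) − €40.00.
Month 1: interest €31.26; balance after payment €2,052.04.
Month 2: interest €31.12; balance after payment €2,043.16.
Closed form: n = −ln(1 − rB₀/P)/ln(1+r) = −ln(0.21862)/ln(1.01517) ≈ 101.006, so the balance reaches zero during payment 102.

102 months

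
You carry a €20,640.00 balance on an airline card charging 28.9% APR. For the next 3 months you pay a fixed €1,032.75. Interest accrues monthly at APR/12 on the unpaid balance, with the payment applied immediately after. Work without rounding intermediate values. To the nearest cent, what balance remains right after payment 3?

Monthly rate r = 28.9%/12 = 2.40833% = 0.0240833.
Each month: B ← B·(1+r) − €1,032.75.
Month 1: interest €497.08; balance after payment €20,104.33.
Month 2: interest €484.18; balance after payment €19,555.76.
Month 3: interest €470.97; balance after payment €18,993.98.

€18,993.98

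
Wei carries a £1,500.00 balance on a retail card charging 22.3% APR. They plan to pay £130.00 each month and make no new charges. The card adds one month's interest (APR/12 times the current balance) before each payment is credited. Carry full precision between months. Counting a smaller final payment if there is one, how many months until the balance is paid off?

Monthly rate r = 22.3%/12 = 1.85833% = 0.0185833.
Recurrence: B ← B·(1+r) − £130.00.
Month 1: interest £27.88; balance after payment £1,397.88.
Month 2: interest £25.98; balance after payment £1,293.85.
Closed form: n = −ln(1 − rB₀/P)/ln(1+r) = −ln(0.78558)/ln(1.01858) ≈ 13.107, so the balance reaches zero during payment 14.

14 payments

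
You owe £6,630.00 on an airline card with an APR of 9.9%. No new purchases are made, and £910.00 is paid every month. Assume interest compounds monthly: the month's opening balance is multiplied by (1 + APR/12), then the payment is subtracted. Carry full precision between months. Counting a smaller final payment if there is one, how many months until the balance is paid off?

8 payments

Monthly rate r = 9.9%/12 = 0.825% = 0.00825.
Recurrence: B ← B·(1+r) − £910.00.
Month 1: interest £54.70; balance after payment £5,774.70.
Month 2: interest £47.64; balance after payment £4,912.34.
Closed form: n = −ln(1 − rB₀/P)/ln(1+r) = −ln(0.93989)/ln(1.00825) ≈ 7.545, so the balance reaches zero during payment 8.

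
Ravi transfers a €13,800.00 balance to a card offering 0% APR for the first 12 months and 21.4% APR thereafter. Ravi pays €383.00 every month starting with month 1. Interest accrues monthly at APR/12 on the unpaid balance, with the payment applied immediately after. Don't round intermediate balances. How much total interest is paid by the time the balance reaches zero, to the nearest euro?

Promo months 1–12 at r₀ = 0%/12 = 0; months 13+ at r₁ = 21.4%/12 = 0.0178333.
After month 12 (no interest yet): B = €13,800.00 − 12·€383.00 = €9,204.00.
Then at r₁ with €383.00/mo: n₂ = −ln(1 − r₁·B/P)/ln(1+r₁) ≈ 31.66 → 32 more payments.
Total paid = 43·€383.00 + €252.80 = €16,721.80; interest = €16,721.80 − €13,800.00 = €2,921.80.

€2,922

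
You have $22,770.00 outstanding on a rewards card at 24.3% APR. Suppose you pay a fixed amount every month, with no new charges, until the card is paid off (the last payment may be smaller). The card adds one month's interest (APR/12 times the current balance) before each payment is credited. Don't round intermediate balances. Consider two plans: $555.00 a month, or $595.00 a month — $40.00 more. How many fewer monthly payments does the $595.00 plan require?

Monthly rate r = 24.3%/12 = 2.025% = 0.02025.
At $555.00/mo: n = ⌈−ln(1 − rB₀/P)/ln(1+r)⌉ = 89 payments (last $346.27); total interest = total paid − $22,770.00 = $26,416.27.
At $595.00/mo: 75 payments (last $235.38); total interest $21,495.38.
Payments saved = 89 − 75 = 14.

14 fewer payments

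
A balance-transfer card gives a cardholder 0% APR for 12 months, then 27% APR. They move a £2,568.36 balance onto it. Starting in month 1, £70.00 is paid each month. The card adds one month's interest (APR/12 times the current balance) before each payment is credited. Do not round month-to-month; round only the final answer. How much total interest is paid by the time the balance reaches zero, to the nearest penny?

£822.92

Promo months 1–12 at r₀ = 0%/12 = 0; months 13+ at r₁ = 27%/12 = 0.0225.
After month 12 (no interest yet): B = £2,568.36 − 12·£70.00 = £1,728.36.
Then at r₁ with £70.00/mo: n₂ = −ln(1 − r₁·B/P)/ln(1+r₁) ≈ 36.44 → 37 more payments.
Total paid = 48·£70.00 + £31.28 = £3,391.28; interest = £3,391.28 − £2,568.36 = £822.92.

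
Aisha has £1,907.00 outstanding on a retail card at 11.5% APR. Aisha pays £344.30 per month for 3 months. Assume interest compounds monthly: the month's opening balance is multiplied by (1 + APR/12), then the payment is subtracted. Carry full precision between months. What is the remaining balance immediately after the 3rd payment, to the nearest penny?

Monthly rate r = 11.5%/12 = 0.958333% = 0.00958333.
Each month: B ← B·(1+r) − £344.30.
Month 1: interest £18.28; balance after payment £1,580.98.
Month 2: interest £15.15; balance after payment £1,251.83.
Month 3: interest £12.00; balance after payment £919.52.

£919.52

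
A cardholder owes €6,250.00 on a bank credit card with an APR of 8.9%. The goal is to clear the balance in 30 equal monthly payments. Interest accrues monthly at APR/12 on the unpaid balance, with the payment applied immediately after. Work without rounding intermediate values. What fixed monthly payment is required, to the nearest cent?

Monthly rate r = 8.9%/12 = 0.741667% = 0.00741667.
Level-payment amortization: P = B₀·r / (1 − (1+r)^(−n)) = 6250.00·0.00741667 / (1 − 1.00742^(−30)).
Denominator 1 − (1+r)^(−30) = 0.198827463.
P = 46.3542 / 0.198827463 ≈ 233.14.

€233.14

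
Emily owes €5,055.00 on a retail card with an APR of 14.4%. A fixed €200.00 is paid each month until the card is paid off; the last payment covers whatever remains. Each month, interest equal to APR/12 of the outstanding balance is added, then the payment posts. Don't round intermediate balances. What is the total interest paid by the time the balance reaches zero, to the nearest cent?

Monthly rate r = 14.4%/12 = 1.2% = 0.012.
Payoff takes n = ⌈−ln(1 − rB₀/P)/ln(1+r)⌉ = ⌈30.297⌉ = 31 payments; the last is €59.66.
Total paid = 30·€200.00 + €59.66 = €6,059.66.
Total interest = total paid − principal = €6,059.66 − €5,055.00 = €1,004.66.

€1,004.66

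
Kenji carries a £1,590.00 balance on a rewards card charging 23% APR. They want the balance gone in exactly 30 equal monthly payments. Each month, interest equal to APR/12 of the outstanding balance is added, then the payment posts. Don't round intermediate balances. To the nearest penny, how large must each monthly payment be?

Monthly rate r = 23%/12 = 1.91667% = 0.0191667.
Level-payment amortization: P = B₀·r / (1 − (1+r)^(−n)) = 1590.00·0.0191667 / (1 − 1.01917^(−30)).
Denominator 1 − (1+r)^(−30) = 0.434225108.
P = 30.475 / 0.434225108 ≈ 70.18.

£70.18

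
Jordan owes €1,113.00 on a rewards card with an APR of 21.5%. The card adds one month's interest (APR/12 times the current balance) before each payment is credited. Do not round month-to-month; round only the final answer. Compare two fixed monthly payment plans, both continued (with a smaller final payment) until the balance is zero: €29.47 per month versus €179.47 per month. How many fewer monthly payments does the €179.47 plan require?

Monthly rate r = 21.5%/12 = 1.79167% = 0.0179167.
At €29.47/mo: n = ⌈−ln(1 − rB₀/P)/ln(1+r)⌉ = 64 payments (last €17.16); total interest = total paid − €1,113.00 = €760.77.
At €179.47/mo: 7 payments (last €113.92); total interest €77.74.
Payments saved = 64 − 7 = 57.

57 fewer payments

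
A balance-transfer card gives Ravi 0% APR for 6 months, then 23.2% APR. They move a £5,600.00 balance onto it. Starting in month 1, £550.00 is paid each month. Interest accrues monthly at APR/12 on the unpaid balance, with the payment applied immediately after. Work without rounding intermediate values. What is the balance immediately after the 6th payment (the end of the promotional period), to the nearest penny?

£2,300.00

Promo months 1–6 at r₀ = 0%/12 = 0; months 7+ at r₁ = 23.2%/12 = 0.0193333.
After month 6 (no interest yet): B = £5,600.00 − 6·£550.00 = £2,300.00.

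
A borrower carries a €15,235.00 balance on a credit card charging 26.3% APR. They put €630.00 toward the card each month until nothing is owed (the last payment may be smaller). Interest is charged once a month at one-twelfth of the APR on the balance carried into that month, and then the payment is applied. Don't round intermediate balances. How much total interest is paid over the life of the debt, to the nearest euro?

Monthly rate r = 26.3%/12 = 2.19167% = 0.0219167.
Payoff takes n = ⌈−ln(1 − rB₀/P)/ln(1+r)⌉ = ⌈34.826⌉ = 35 payments; the last is €521.30.
Total paid = 34·€630.00 + €521.30 = €21,941.30.
Total interest = total paid − principal = €21,941.30 − €15,235.00 = €6,706.30.

€6,706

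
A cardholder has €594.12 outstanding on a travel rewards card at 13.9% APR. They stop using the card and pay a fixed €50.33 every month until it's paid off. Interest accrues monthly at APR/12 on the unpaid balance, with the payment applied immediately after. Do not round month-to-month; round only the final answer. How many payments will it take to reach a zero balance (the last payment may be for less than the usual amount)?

Monthly rate r = 13.9%/12 = 1.15833% = 0.0115833.
Recurrence: B ← B·(1+r) − €50.33.
Month 1: interest €6.88; balance after payment €550.67.
Month 2: interest €6.38; balance after payment €506.72.
Closed form: n = −ln(1 − rB₀/P)/ln(1+r) = −ln(0.86326)/ln(1.01158) ≈ 12.767, so the balance reaches zero during payment 13.

13 payments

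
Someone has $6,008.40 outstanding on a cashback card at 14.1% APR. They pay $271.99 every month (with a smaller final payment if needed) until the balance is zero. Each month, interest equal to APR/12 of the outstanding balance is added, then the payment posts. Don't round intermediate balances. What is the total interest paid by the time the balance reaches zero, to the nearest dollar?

$989

Monthly rate r = 14.1%/12 = 1.175% = 0.01175.
Payoff takes n = ⌈−ln(1 − rB₀/P)/ln(1+r)⌉ = ⌈25.726⌉ = 26 payments; the last is $197.71.
Total paid = 25·$271.99 + $197.71 = $6,997.46.
Total interest = total paid − principal = $6,997.46 − $6,008.40 = $989.06.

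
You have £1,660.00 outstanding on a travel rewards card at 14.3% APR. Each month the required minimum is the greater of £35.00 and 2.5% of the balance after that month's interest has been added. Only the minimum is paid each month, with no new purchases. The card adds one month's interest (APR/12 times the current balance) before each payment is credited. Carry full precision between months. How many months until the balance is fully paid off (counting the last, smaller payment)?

Monthly rate r = 14.3%/12 = 1.19167% = 0.0119167.
While 2.5% of the post-interest balance exceeds £35.00, each month B ← (B·(1+r))·(1 − 0.025), i.e. B shrinks by the factor (1+r)·0.975 = 0.98662.
This holds for months 1–14. Entering month 15 the balance is £1,374.67; 2.5% of the post-interest balance is now below £35.00, so the flat £35.00 minimum applies from here.
From month 15 a fixed £35.00 at rate r clears £1,374.67 in 54 more payments. Total: 14 + 54 = 68 months.

68 months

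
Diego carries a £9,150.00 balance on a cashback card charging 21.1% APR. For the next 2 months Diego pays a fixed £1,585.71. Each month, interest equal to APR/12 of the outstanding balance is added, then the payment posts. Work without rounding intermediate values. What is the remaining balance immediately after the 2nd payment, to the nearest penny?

Monthly rate r = 21.1%/12 = 1.75833% = 0.0175833.
Each month: B ← B·(1+r) − £1,585.71.
Month 1: interest £160.89; balance after payment £7,725.18.
Month 2: interest £135.83; balance after payment £6,275.30.

£6,275.30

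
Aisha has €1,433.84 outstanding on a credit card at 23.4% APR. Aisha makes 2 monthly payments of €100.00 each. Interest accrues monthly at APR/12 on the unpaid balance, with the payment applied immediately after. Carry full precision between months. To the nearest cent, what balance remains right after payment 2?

Monthly rate r = 23.4%/12 = 1.95% = 0.0195.
Each month: B ← B·(1+r) − €100.00.
Month 1: interest €27.96; balance after payment €1,361.80.
Month 2: interest €26.56; balance after payment €1,288.35.

€1,288.35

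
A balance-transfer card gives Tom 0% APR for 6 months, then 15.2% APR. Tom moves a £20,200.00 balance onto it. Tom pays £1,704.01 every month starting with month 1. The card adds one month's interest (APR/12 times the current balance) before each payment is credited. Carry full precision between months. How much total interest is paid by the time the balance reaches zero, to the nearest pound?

£456

Promo months 1–6 at r₀ = 0%/12 = 0; months 7+ at r₁ = 15.2%/12 = 0.0126667.
After month 6 (no interest yet): B = £20,200.00 − 6·£1,704.01 = £9,975.94.
Then at r₁ with £1,704.01/mo: n₂ = −ln(1 − r₁·B/P)/ln(1+r₁) ≈ 6.12 → 7 more payments.
Total paid = 12·£1,704.01 + £207.79 = £20,655.91; interest = £20,655.91 − £20,200.00 = £455.91.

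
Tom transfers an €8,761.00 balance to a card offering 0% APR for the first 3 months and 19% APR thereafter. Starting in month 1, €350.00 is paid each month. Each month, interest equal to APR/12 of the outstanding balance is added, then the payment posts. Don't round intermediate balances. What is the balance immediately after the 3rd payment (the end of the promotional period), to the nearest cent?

Promo months 1–3 at r₀ = 0%/12 = 0; months 4+ at r₁ = 19%/12 = 0.0158333.
After month 3 (no interest yet): B = €8,761.00 − 3·€350.00 = €7,711.00.

€7,711.00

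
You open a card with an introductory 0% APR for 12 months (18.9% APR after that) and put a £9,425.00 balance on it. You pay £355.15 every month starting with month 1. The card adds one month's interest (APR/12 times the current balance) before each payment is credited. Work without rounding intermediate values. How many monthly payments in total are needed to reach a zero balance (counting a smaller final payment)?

29 payments

Promo months 1–12 at r₀ = 0%/12 = 0; months 13+ at r₁ = 18.9%/12 = 0.01575.
After month 12 (no interest yet): B = £9,425.00 − 12·£355.15 = £5,163.20.
Then at r₁ with £355.15/mo: n₂ = −ln(1 − r₁·B/P)/ln(1+r₁) ≈ 16.64 → 17 more payments.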